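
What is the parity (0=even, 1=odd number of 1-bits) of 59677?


0b1110100100011101 has 9 ones => parity 1

1


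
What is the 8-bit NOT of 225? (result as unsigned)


~0b11100001 = 0b11110 = 30 (8-bit unsigned)

30


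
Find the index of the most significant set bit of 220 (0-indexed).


0b11011100. Highest set bit at position 7

7


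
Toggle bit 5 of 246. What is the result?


246 ^ (1 << 5) = 246 ^ 32 = 214

214


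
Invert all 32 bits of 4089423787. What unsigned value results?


4089423787 ^ 4294967295 = 205543508

205543508


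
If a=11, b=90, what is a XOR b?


11 ^ 90 = 81

81


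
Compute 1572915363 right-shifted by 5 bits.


0b1011101110000001100100010100011 >> 5 = 0b10111011100000011001000101 = 49153605

49153605


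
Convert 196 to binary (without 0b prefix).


196 = 11000100 in binary

11000100


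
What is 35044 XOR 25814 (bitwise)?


0b1000100011100100 ^ 0b110010011010110 = 0b1110110000110010 = 60466

60466


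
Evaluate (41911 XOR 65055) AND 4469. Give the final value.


Step 1: 41911 ^ 65055 = 23976
Step 2: 23976 & 4469 = 4384

4384


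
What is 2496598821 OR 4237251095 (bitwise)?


0b10010100110011110001001100100101 | 0b11111100100011110101001000010111 = 0b11111100110011110101001100110111 = 4241445687

4241445687


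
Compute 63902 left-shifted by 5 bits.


0b1111100110011110 << 5 = 0b111110011001111000000 = 2044864

2044864


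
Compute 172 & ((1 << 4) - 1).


172 & 15 = 12

12


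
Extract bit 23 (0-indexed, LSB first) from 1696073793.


0b1100101000110000000100001000001, position 23 = 0

0


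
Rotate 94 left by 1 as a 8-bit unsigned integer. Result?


Rotate 0b1011110 left by 1 (8-bit) = 0b10111100 = 188

188


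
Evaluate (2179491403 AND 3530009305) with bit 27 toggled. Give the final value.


Step 1: 2179491403 & 3530009305 = 2153783881
Step 2: 2153783881 ^ (1 << 27) = 2153783881 ^ 134217728 = 2288001609

2288001609


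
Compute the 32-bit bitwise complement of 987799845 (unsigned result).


~0b111010111000001010000100100101 = 0b11000101000111110101111011011010 = 3307167450 (32-bit unsigned)

3307167450


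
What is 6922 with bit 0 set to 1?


6922 | (1 << 0) = 6922 | 1 = 6923

6923


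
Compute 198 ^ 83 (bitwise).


0b11000110 ^ 0b1010011 = 0b10010101 = 149

149


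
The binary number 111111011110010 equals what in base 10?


111111011110010 in decimal = 32498

32498


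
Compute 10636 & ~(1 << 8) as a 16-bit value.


10636 & ~(1 << 8) = 10380

10380


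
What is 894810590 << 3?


0b110101010101011011100111011110 << 3 = 0b110101010101011011100111011110000 = 7158484720

7158484720


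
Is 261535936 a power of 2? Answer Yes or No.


0b1111100101101011100011000000. Multiple bits set => No

No


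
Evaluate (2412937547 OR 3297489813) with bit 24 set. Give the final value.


Step 1: 2412937547 | 3297489813 = 3487282143
Step 2: 3487282143 | (1 << 24) = 3487282143 | 16777216 = 3487282143

3487282143


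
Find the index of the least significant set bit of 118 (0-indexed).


0b1110110. Lowest set bit at position 1

1


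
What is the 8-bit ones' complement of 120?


120 ^ 255 = 135

135


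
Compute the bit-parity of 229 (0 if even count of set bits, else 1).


0b11100101 has 5 ones => parity 1

1


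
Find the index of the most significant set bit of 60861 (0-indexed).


0b1110110110111101. Highest set bit at position 15

15


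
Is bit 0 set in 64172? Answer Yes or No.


0b1111101010101100, bit 0 = 0. No

No


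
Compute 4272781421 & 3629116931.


0b11111110101011010111100001101101 & 0b11011000010011111110111000000011 = 0b11011000000011010110100000000001 = 3624757249

3624757249


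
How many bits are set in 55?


0b110111 has 5 set bits

5


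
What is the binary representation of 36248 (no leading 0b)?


36248 = 1000110110011000 in binary

1000110110011000


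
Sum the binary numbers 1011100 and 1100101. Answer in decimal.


1011100 + 1100101 = 11000001 = 193

193


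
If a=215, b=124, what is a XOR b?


215 ^ 124 = 171

171


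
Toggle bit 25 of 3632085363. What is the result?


3632085363 ^ (1 << 25) = 3632085363 ^ 33554432 = 3665639795

3665639795


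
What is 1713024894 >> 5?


0b1100110000110101010111101111110 >> 5 = 0b11001100001101010101111011 = 53532027

53532027


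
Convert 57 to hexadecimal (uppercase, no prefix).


57 = 39 hex

39


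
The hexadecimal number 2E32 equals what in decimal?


2E32 hex = 11826 decimal

11826


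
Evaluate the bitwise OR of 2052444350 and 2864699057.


0b1111010010101011101000010111110 | 0b10101010101111111101011010110001 = 0b11111010111111111101011010111111 = 4211070655

4211070655


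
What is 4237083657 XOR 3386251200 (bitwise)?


0b11111100100011001100010000001001 ^ 0b11001001110101100001011111000000 = 0b110101010110101101001111001001 = 895144905

895144905


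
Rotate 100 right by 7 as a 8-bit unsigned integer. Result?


Rotate 0b1100100 right by 7 (8-bit) = 0b11001000 = 200

200


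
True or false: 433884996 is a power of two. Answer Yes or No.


0b11001110111001000111101000100. Multiple bits set => No

No


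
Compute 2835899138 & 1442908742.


0b10101001000010000110001100000010 & 0b1010110000000010000101001000110 = 0b1000000010 = 514

514


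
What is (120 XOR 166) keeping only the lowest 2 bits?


Step 1: 120 ^ 166 = 222
Step 2: 222 & 3 = 2

2


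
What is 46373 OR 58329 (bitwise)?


0b1011010100100101 | 0b1110001111011001 = 0b1111011111111101 = 63485

63485


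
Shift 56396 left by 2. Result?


0b1101110001001100 << 2 = 0b110111000100110000 = 225584

225584


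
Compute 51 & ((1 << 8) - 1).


51 & 255 = 51

51


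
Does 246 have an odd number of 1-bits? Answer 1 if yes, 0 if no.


0b11110110 has 6 ones => parity 0

0


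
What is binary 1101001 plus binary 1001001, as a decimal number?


1101001 + 1001001 = 10110010 = 178

178


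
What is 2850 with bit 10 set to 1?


2850 | (1 << 10) = 2850 | 1024 = 3874

3874


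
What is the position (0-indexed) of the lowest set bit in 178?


0b10110010. Lowest set bit at position 1

1


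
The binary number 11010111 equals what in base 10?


11010111 in decimal = 215

215


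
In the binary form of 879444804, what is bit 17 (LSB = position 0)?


0b110100011010110100001101000100, position 17 = 1

1


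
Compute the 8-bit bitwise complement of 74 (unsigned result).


~0b1001010 = 0b10110101 = 181 (8-bit unsigned)

181


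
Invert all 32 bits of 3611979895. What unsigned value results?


3611979895 ^ 4294967295 = 682987400

682987400


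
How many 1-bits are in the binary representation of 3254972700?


0b11000010000000101111000100011100 has 12 set bits

12


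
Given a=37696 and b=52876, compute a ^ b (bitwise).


37696 ^ 52876 = 24012

24012


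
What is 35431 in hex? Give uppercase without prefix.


35431 = 8A67 hex

8A67


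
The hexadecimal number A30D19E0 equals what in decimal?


A30D19E0 hex = 2735544800 decimal

2735544800


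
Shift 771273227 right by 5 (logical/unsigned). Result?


0b101101111110001011001000001011 >> 5 = 0b1011011111100010110010000 = 24102288

24102288


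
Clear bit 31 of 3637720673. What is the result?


3637720673 & ~(1 << 31) = 1490237025

1490237025


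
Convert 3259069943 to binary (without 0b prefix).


3259069943 = 11000010010000010111010111110111 in binary

11000010010000010111010111110111


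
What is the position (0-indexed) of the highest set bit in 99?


0b1100011. Highest set bit at position 6

6


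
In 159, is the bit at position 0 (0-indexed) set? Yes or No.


0b10011111, bit 0 = 1. Yes

Yes


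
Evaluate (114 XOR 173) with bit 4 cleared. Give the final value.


Step 1: 114 ^ 173 = 223
Step 2: 223 & ~(1 << 4) = 207

207


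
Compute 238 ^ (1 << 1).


238 ^ (1 << 1) = 238 ^ 2 = 236

236


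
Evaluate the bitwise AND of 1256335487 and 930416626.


0b1001010111000100010100001111111 & 0b110111011101010000011111110010 = 0b10011000000000000001110010 = 39846002

39846002


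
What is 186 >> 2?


0b10111010 >> 2 = 0b101110 = 46

46


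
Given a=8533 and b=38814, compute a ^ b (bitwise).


8533 ^ 38814 = 46795

46795


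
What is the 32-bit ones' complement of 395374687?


395374687 ^ 4294967295 = 3899592608

3899592608


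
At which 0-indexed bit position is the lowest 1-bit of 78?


0b1001110. Lowest set bit at position 1

1


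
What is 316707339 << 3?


0b10010111000001001001000001011 << 3 = 0b10010111000001001001000001011000 = 2533658712

2533658712


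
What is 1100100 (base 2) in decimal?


1100100 in decimal = 100

100


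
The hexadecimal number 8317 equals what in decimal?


8317 hex = 33559 decimal

33559


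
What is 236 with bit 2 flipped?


236 ^ (1 << 2) = 236 ^ 4 = 232

232


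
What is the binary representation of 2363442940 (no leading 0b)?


2363442940 = 10001100110111110100011011111100 in binary

10001100110111110100011011111100


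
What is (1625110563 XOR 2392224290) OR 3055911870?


Step 1: 1625110563 ^ 2392224290 = 3997911553
Step 2: 3997911553 | 3055911870 = 4268739519

4268739519


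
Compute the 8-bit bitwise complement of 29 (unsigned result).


~0b11101 = 0b11100010 = 226 (8-bit unsigned)

226


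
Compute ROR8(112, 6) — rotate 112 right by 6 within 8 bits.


Rotate 0b1110000 right by 6 (8-bit) = 0b11000001 = 193

193


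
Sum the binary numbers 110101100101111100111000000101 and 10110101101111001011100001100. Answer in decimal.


110101100101111100111000000101 + 10110101101111001011100001100 = 1001100010011110110010100010001 = 1280271633

1280271633


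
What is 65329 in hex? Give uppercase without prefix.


65329 = FF31 hex

FF31


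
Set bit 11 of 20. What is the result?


20 | (1 << 11) = 20 | 2048 = 2068

2068


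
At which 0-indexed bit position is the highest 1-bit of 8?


0b1000. Highest set bit at position 3

3


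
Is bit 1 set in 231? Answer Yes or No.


0b11100111, bit 1 = 1. Yes

Yes


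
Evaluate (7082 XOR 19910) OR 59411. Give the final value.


Step 1: 7082 ^ 19910 = 22124
Step 2: 22124 | 59411 = 65151

65151


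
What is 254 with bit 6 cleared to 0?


254 & ~(1 << 6) = 190

190


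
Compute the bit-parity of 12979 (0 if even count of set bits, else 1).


0b11001010110011 has 8 ones => parity 0

0


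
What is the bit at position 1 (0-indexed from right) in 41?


0b101001, position 1 = 0

0


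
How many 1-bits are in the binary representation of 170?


0b10101010 has 4 set bits

4


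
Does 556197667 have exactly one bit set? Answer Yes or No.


0b100001001001101110011100100011. Multiple bits set => No

No


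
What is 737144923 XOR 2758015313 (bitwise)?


0b101011111011111111000001011011 ^ 0b10100100011000111111100101010001 = 0b10001111100011000000100100001010 = 2408319242

2408319242


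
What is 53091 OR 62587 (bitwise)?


0b1100111101100011 | 0b1111010001111011 = 0b1111111101111011 = 65403

65403


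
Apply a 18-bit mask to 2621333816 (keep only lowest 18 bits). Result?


2621333816 & 262143 = 155960

155960


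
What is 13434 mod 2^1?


13434 & 1 = 0

0


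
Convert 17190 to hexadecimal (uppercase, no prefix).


17190 = 4326 hex

4326


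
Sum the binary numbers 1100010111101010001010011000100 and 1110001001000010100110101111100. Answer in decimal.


1100010111101010001010011000100 + 1110001001000010100110101111100 = 11010100000101100110001001000000 = 3558236736

3558236736


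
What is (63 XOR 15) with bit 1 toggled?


Step 1: 63 ^ 15 = 48
Step 2: 48 ^ (1 << 1) = 48 ^ 2 = 50

50


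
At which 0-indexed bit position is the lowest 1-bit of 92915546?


0b101100010011100011101011010. Lowest set bit at position 1

1


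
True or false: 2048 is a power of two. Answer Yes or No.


0b100000000000. Only one bit set => Yes

Yes


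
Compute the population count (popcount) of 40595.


0b1001111010010011 has 9 set bits

9


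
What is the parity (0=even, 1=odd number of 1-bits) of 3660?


0b111001001100 has 6 ones => parity 0

0


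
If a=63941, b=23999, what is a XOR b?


63941 ^ 23999 = 42106

42106


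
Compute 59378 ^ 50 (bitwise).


0b1110011111110010 ^ 0b110010 = 0b1110011111000000 = 59328

59328


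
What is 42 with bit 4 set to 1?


42 | (1 << 4) = 42 | 16 = 58

58


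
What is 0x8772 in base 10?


8772 hex = 34674 decimal

34674


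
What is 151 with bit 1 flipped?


151 ^ (1 << 1) = 151 ^ 2 = 149

149


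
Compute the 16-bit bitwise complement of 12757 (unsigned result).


~0b11000111010101 = 0b1100111000101010 = 52778 (16-bit unsigned)

52778


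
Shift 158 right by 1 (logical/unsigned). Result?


0b10011110 >> 1 = 0b1001111 = 79

79


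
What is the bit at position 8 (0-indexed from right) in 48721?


0b1011111001010001, position 8 = 0

0


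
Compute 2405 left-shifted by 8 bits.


0b100101100101 << 8 = 0b10010110010100000000 = 615680

615680


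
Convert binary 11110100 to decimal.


11110100 in decimal = 244

244


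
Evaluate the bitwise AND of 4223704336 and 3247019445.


0b11111011110000001001110100010000 & 0b11000001100010011001010110110101 = 0b11000001100000001001010100010000 = 3246429456

3246429456


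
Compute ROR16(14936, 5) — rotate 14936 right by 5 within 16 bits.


Rotate 0b11101001011000 right by 5 (16-bit) = 0b1100000111010010 = 49618

49618


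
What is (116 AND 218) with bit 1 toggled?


Step 1: 116 & 218 = 80
Step 2: 80 ^ (1 << 1) = 80 ^ 2 = 82

82


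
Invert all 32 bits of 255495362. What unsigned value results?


255495362 ^ 4294967295 = 4039471933

4039471933


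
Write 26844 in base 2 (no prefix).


26844 = 110100011011100 in binary

110100011011100


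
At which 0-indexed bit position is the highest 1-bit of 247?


0b11110111. Highest set bit at position 7

7


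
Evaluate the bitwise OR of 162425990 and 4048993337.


0b1001101011100110110010000110 | 0b11110001010101101011110000111001 = 0b11111001111111101111110010111111 = 4194237631

4194237631


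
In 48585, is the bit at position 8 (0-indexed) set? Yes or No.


0b1011110111001001, bit 8 = 1. Yes

Yes


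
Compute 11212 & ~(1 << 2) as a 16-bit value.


11212 & ~(1 << 2) = 11208

11208


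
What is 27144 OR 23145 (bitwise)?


0b110101000001000 | 0b101101001101001 = 0b111101001101001 = 31337

31337


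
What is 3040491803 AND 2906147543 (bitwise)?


0b10110101001110100011100100011011 & 0b10101101001110000100101011010111 = 0b10100101001110000000100000010011 = 2771912723

2771912723


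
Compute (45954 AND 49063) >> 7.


Step 1: 45954 & 49063 = 45954
Step 2: 45954 >> 7 = 359

359


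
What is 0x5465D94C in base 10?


5465D94C hex = 1415960908 decimal

1415960908


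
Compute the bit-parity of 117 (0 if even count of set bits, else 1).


0b1110101 has 5 ones => parity 1

1


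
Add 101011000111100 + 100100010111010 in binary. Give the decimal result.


101011000111100 + 100100010111010 = 1001111011110110 = 40694

40694


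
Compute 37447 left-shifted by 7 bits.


0b1001001001000111 << 7 = 0b10010010010001110000000 = 4793216

4793216


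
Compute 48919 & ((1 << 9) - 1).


48919 & 511 = 279

279


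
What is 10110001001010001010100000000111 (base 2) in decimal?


10110001001010001010100000000111 in decimal = 2972231687

2972231687


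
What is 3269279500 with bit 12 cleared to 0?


3269279500 & ~(1 << 12) = 3269275404

3269275404


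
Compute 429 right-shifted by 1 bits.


0b110101101 >> 1 = 0b11010110 = 214

214


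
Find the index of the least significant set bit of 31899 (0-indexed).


0b111110010011011. Lowest set bit at position 0

0


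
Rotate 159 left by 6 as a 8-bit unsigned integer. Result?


Rotate 0b10011111 left by 6 (8-bit) = 0b11100111 = 231

231


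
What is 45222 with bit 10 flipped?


45222 ^ (1 << 10) = 45222 ^ 1024 = 46246

46246


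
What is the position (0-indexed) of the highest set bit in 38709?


0b1001011100110101. Highest set bit at position 15

15


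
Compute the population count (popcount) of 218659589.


0b1101000010000111101100000101 has 12 set bits

12


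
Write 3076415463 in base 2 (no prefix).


3076415463 = 10110111010111100101111111100111 in binary

10110111010111100101111111100111


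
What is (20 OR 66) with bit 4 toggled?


Step 1: 20 | 66 = 86
Step 2: 86 ^ (1 << 4) = 86 ^ 16 = 70

70


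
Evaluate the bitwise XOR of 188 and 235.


0b10111100 ^ 0b11101011 = 0b1010111 = 87

87


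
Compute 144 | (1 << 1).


144 | (1 << 1) = 144 | 2 = 146

146


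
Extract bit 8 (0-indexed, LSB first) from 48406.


0b1011110100010110, position 8 = 1

1


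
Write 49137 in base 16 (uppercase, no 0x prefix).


49137 = BFF1 hex

BFF1


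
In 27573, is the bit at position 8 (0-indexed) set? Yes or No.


0b110101110110101, bit 8 = 1. Yes

Yes


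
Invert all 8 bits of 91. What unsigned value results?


91 ^ 255 = 164

164


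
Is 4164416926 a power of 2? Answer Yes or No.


0b11111000001101111111010110011110. Multiple bits set => No

No


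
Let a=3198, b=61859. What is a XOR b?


3198 ^ 61859 = 64989

64989


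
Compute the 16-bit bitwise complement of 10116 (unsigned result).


~0b10011110000100 = 0b1101100001111011 = 55419 (16-bit unsigned)

55419


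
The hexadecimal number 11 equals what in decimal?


11 hex = 17 decimal

17


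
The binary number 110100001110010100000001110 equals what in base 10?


110100001110010100000001110 in decimal = 109520910

109520910


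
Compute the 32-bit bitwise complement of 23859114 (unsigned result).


~0b1011011000000111110101010 = 0b11111110100100111111000001010101 = 4271108181 (32-bit unsigned)

4271108181


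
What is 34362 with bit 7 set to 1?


34362 | (1 << 7) = 34362 | 128 = 34490

34490


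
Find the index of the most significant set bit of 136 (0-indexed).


0b10001000. Highest set bit at position 7

7


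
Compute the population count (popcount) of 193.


0b11000001 has 3 set bits

3


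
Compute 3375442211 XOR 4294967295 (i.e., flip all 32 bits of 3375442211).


3375442211 ^ 4294967295 = 919525084

919525084


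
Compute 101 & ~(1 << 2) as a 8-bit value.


101 & ~(1 << 2) = 97

97


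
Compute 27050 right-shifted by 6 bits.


0b110100110101010 >> 6 = 0b110100110 = 422

422


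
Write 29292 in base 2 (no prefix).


29292 = 111001001101100 in binary

111001001101100


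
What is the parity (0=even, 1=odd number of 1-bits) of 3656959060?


0b11011001111110001100010001010100 has 16 ones => parity 0

0


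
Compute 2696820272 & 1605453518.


0b10100000101111100011011000110000 & 0b1011111101100010100011011001110 = 0b101100000000011000000000 = 11535872

11535872


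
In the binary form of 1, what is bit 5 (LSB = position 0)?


0b1, position 5 = 0

0


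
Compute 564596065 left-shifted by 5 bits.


0b100001101001110000110101100001 << 5 = 0b10000110100111000011010110000100000 = 18067074080

18067074080


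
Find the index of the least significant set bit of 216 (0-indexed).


0b11011000. Lowest set bit at position 3

3


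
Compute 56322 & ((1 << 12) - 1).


56322 & 4095 = 3074

3074


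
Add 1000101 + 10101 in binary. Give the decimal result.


1000101 + 10101 = 1011010 = 90

90


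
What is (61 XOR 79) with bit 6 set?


Step 1: 61 ^ 79 = 114
Step 2: 114 | (1 << 6) = 114 | 64 = 114

114


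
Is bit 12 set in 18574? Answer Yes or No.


0b100100010001110, bit 12 = 0. No

No


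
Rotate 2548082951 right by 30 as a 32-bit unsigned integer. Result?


Rotate 0b10010111111000001010100100000111 right by 30 (32-bit) = 0b1011111100000101010010000011110 = 1602397214

1602397214


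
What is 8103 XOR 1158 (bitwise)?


0b1111110100111 ^ 0b10010000110 = 0b1101100100001 = 6945

6945


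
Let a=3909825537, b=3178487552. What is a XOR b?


3909825537 ^ 3178487552 = 1417210625

1417210625


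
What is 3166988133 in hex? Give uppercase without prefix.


3166988133 = BCC46765 hex

BCC46765


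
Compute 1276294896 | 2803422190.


0b1001100000100101011011011110000 | 0b10100111000110001101001111101110 = 0b11101111000110101111011111111110 = 4011522046

4011522046


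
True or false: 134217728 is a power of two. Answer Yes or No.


0b1000000000000000000000000000. Only one bit set => Yes

Yes


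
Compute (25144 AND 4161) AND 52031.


Step 1: 25144 & 4161 = 0
Step 2: 0 & 52031 = 0

0


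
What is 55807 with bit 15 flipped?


55807 ^ (1 << 15) = 55807 ^ 32768 = 23039

23039


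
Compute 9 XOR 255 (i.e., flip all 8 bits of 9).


9 ^ 255 = 246

246


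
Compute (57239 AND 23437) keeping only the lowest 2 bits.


Step 1: 57239 & 23437 = 23429
Step 2: 23429 & 3 = 1

1


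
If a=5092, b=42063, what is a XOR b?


5092 ^ 42063 = 47019

47019


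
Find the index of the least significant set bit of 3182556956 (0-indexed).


0b10111101101100011111011100011100. Lowest set bit at position 2

2


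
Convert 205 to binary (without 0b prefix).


205 = 11001101 in binary

11001101


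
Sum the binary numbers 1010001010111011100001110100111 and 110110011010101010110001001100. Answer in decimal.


1010001010111011100001110100111 + 110110011010101010110001001100 = 10000111110010000110111111110011 = 2278060019

2278060019


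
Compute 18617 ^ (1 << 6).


18617 ^ (1 << 6) = 18617 ^ 64 = 18681

18681


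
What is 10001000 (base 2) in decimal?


10001000 in decimal = 136

136


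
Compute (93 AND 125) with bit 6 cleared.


Step 1: 93 & 125 = 93
Step 2: 93 & ~(1 << 6) = 29

29


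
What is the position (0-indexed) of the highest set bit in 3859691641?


0b11100110000011100011100001111001. Highest set bit at position 31

31


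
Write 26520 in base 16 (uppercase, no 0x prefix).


26520 = 6798 hex

6798


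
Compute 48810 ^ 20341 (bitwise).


0b1011111010101010 ^ 0b100111101110101 = 0b1111000111011111 = 61919

61919


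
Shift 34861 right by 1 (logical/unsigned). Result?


0b1000100000101101 >> 1 = 0b100010000010110 = 17430

17430


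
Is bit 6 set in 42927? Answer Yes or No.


0b1010011110101111, bit 6 = 0. No

No


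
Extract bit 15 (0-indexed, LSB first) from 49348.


0b1100000011000100, position 15 = 1

1


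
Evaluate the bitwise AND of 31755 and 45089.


0b111110000001011 & 0b1011000000100001 = 0b11000000000001 = 12289

12289


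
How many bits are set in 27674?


0b110110000011010 has 7 set bits

7


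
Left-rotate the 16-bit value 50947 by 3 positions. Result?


Rotate 0b1100011100000011 left by 3 (16-bit) = 0b11100000011110 = 14366

14366


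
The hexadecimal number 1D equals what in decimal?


1D hex = 29 decimal

29


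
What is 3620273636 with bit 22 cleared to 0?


3620273636 & ~(1 << 22) = 3616079332

3616079332


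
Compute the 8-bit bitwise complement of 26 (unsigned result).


~0b11010 = 0b11100101 = 229 (8-bit unsigned)

229


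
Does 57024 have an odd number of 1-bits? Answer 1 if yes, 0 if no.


0b1101111011000000 has 8 ones => parity 0

0


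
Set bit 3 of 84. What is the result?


84 | (1 << 3) = 84 | 8 = 92

92


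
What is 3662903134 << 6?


0b11011010010100110111011101011110 << 6 = 0b11011010010100110111011101011110000000 = 234425800576

234425800576


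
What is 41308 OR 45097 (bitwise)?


0b1010000101011100 | 0b1011000000101001 = 0b1011000101111101 = 45437

45437


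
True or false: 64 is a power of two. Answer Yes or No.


0b1000000. Only one bit set => Yes

Yes


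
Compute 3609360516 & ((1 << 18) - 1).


3609360516 & 262143 = 161924

161924


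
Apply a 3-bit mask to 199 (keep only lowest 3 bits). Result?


199 & 7 = 7

7


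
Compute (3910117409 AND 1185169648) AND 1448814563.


Step 1: 3910117409 & 1185169648 = 1074004000
Step 2: 1074004000 & 1448814563 = 1073741856

1073741856


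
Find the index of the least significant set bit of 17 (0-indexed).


0b10001. Lowest set bit at position 0

0


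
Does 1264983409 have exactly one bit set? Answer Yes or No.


0b1001011011001100001110101110001. Multiple bits set => No

No


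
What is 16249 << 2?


0b11111101111001 << 2 = 0b1111110111100100 = 64996

64996


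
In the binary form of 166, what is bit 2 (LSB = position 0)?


0b10100110, position 2 = 1

1


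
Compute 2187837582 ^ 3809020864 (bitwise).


0b10000010011001111100000010001110 ^ 0b11100011000010010000101111000000 = 0b1100001011011101100101101001110 = 1634650958

1634650958


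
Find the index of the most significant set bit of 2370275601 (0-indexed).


0b10001101010001111000100100010001. Highest set bit at position 31

31


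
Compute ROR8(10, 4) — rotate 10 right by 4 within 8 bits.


Rotate 0b1010 right by 4 (8-bit) = 0b10100000 = 160

160


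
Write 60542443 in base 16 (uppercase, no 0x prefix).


60542443 = 39BCDEB hex

39BCDEB


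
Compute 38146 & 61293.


0b1001010100000010 & 0b1110111101101101 = 0b1000010100000000 = 34048

34048


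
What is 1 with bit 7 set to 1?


1 | (1 << 7) = 1 | 128 = 129

129


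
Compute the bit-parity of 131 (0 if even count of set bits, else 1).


0b10000011 has 3 ones => parity 1

1


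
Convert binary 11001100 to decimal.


11001100 in decimal = 204

204


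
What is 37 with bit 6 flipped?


37 ^ (1 << 6) = 37 ^ 64 = 101

101


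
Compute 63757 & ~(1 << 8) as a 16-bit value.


63757 & ~(1 << 8) = 63501

63501


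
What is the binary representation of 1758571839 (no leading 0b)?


1758571839 = 1101000110100011010110100111111 in binary

1101000110100011010110100111111


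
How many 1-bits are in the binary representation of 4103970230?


0b11110100100111011001110110110110 has 20 set bits

20


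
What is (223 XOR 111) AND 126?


Step 1: 223 ^ 111 = 176
Step 2: 176 & 126 = 48

48


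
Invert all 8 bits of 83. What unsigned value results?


83 ^ 255 = 172

172


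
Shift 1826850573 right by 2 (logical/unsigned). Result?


0b1101100111000111000011100001101 >> 2 = 0b11011001110001110000111000011 = 456712643

456712643


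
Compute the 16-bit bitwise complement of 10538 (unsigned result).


~0b10100100101010 = 0b1101011011010101 = 54997 (16-bit unsigned)

54997


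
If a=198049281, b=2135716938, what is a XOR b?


198049281 ^ 2135716938 = 1954646603

1954646603


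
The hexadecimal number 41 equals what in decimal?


41 hex = 65 decimal

65


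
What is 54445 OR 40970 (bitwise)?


0b1101010010101101 | 0b1010000000001010 = 0b1111010010101111 = 62639

62639


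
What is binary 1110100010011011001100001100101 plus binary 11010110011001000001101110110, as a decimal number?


1110100010011011001100001100101 + 11010110011001000001101110110 = 10001111000110100001101111011011 = 2400852955

2400852955


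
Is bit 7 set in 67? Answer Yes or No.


0b1000011, bit 7 = 0. No

No


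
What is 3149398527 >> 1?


0b10111011101110000000000111111111 >> 1 = 0b1011101110111000000000011111111 = 1574699263

1574699263


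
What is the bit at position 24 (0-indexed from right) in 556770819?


0b100001001011111010011000000011, position 24 = 1

1


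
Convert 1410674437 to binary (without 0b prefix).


1410674437 = 1010100000101010010111100000101 in binary

1010100000101010010111100000101


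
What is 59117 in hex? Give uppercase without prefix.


59117 = E6ED hex

E6ED


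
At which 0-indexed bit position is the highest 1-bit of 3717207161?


0b11011101100100000001010001111001. Highest set bit at position 31

31


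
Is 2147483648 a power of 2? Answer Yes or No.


0b10000000000000000000000000000000. Only one bit set => Yes

Yes


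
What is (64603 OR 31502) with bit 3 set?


Step 1: 64603 | 31502 = 65375
Step 2: 65375 | (1 << 3) = 65375 | 8 = 65375

65375


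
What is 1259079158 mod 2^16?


1259079158 & 65535 = 1526

1526


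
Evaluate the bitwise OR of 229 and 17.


0b11100101 | 0b10001 = 0b11110101 = 245

245


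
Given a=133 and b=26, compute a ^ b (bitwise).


133 ^ 26 = 159

159


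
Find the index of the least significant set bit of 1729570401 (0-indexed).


0b1100111000101110010011001100001. Lowest set bit at position 0

0


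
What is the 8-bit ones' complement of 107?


107 ^ 255 = 148

148


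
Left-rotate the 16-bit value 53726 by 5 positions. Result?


Rotate 0b1101000111011110 left by 5 (16-bit) = 0b11101111011010 = 15322

15322


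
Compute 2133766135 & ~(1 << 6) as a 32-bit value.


2133766135 & ~(1 << 6) = 2133766071

2133766071


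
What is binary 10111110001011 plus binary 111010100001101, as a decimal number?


10111110001011 + 111010100001101 = 1010010010011000 = 42136

42136


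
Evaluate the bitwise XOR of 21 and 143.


0b10101 ^ 0b10001111 = 0b10011010 = 154

154


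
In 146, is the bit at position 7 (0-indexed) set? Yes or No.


0b10010010, bit 7 = 1. Yes

Yes


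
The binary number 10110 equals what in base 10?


10110 in decimal = 22

22


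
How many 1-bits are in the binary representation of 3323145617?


0b11000110000100110010110110010001 has 14 set bits

14


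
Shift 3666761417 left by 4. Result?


0b11011010100011100101011011001001 << 4 = 0b110110101000111001010110110010010000 = 58668182672

58668182672


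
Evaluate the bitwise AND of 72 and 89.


0b1001000 & 0b1011001 = 0b1001000 = 72

72


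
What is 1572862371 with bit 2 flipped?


1572862371 ^ (1 << 2) = 1572862371 ^ 4 = 1572862375

1572862375


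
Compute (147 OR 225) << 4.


Step 1: 147 | 225 = 243
Step 2: 243 << 4 = 3888

3888


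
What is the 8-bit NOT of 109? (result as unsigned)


~0b1101101 = 0b10010010 = 146 (8-bit unsigned)

146


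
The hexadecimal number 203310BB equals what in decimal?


203310BB hex = 540217531 decimal

540217531


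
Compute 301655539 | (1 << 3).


301655539 | (1 << 3) = 301655539 | 8 = 301655547

301655547


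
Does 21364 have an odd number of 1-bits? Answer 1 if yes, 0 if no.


0b101001101110100 has 8 ones => parity 0

0


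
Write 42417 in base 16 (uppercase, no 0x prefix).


42417 = A5B1 hex

A5B1


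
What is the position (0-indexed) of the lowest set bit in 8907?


0b10001011001011. Lowest set bit at position 0

0


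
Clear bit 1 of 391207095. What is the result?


391207095 & ~(1 << 1) = 391207093

391207093


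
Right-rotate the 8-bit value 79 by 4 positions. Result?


Rotate 0b1001111 right by 4 (8-bit) = 0b11110100 = 244

244


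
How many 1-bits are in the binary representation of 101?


0b1100101 has 4 set bits

4


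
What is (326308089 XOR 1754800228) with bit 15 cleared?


Step 1: 326308089 ^ 1754800228 = 2079010973
Step 2: 2079010973 & ~(1 << 15) = 2079010973

2079010973


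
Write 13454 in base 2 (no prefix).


13454 = 11010010001110 in binary

11010010001110


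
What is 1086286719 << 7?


0b1000000101111110110101101111111 << 7 = 0b10000001011111101101011011111110000000 = 139044700032

139044700032


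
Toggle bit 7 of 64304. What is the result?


64304 ^ (1 << 7) = 64304 ^ 128 = 64432

64432


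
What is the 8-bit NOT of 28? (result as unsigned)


~0b11100 = 0b11100011 = 227 (8-bit unsigned)

227


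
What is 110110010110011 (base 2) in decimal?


110110010110011 in decimal = 27827

27827


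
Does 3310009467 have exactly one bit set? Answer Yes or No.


0b11000101010010101011110001111011. Multiple bits set => No

No


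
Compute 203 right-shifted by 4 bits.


0b11001011 >> 4 = 0b1100 = 12

12


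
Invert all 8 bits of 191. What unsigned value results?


191 ^ 255 = 64

64


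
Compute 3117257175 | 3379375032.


0b10111001110011011001000111010111 | 0b11001001011011010010101110111000 = 0b11111001111011011011101111111111 = 4193106943

4193106943


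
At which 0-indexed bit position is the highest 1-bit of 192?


0b11000000. Highest set bit at position 7

7


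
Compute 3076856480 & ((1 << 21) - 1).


3076856480 & 2097151 = 334496

334496


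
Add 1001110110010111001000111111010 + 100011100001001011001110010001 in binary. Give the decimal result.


1001110110010111001000111111010 + 100011100001001011001110010001 = 1110010010100000100010110001011 = 1917863307

1917863307


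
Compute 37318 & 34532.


0b1001000111000110 & 0b1000011011100100 = 0b1000000011000100 = 32964

32964


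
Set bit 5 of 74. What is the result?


74 | (1 << 5) = 74 | 32 = 106

106


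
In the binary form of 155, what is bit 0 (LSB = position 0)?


0b10011011, position 0 = 1

1


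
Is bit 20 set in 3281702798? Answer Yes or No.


0b11000011100110101100111110001110, bit 20 = 1. Yes

Yes


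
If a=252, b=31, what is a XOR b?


252 ^ 31 = 227

227


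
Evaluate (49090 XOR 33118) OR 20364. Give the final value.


Step 1: 49090 ^ 33118 = 16028
Step 2: 16028 | 20364 = 32668

32668


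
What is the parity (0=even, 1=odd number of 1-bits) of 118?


0b1110110 has 5 ones => parity 1

1


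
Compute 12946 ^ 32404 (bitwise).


0b11001010010010 ^ 0b111111010010100 = 0b100110000000110 = 19462

19462


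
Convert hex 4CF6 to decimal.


4CF6 hex = 19702 decimal

19702


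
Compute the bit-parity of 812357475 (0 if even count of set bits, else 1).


0b110000011010111001011101100011 has 16 ones => parity 0

0


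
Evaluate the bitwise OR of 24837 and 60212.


0b110000100000101 | 0b1110101100110100 = 0b1110101100110101 = 60213

60213


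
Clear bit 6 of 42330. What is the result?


42330 & ~(1 << 6) = 42266

42266


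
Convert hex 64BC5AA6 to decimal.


64BC5AA6 hex = 1690065574 decimal

1690065574


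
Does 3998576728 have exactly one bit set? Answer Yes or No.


0b11101110010101010111000001011000. Multiple bits set => No

No


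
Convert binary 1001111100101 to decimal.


1001111100101 in decimal = 5093

5093


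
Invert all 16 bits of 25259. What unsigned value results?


25259 ^ 65535 = 40276

40276


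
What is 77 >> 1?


0b1001101 >> 1 = 0b100110 = 38

38


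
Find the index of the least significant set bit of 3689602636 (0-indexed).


0b11011011111010101101111001001100. Lowest set bit at position 2

2


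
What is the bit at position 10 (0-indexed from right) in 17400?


0b100001111111000, position 10 = 0

0


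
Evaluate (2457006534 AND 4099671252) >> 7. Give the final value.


Step 1: 2457006534 & 4099671252 = 2421162180
Step 2: 2421162180 >> 7 = 18915329

18915329


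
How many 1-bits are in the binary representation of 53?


0b110101 has 4 set bits

4


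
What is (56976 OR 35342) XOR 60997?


Step 1: 56976 | 35342 = 56990
Step 2: 56990 ^ 60997 = 12507

12507


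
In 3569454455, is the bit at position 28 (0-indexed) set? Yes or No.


0b11010100110000011000110101110111, bit 28 = 1. Yes

Yes


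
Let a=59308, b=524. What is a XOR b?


59308 ^ 524 = 58784

58784


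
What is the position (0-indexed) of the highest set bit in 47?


0b101111. Highest set bit at position 5

5


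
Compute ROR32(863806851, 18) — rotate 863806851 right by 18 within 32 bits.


Rotate 0b110011011111001010010110000011 right by 18 (32-bit) = 0b101001011000001100110011011111 = 694209759

694209759


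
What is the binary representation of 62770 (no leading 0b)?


62770 = 1111010100110010 in binary

1111010100110010


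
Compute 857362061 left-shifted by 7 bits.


0b110011000110100100111010001101 << 7 = 0b1100110001101001001110100011010000000 = 109742343808

109742343808


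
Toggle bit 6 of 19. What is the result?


19 ^ (1 << 6) = 19 ^ 64 = 83

83


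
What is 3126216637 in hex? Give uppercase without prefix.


3126216637 = BA5647BD hex

BA5647BD


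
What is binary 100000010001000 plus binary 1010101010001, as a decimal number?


100000010001000 + 1010101010001 = 101010111011001 = 21977

21977


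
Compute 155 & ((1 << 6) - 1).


155 & 63 = 27

27


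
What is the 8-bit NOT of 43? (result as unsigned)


~0b101011 = 0b11010100 = 212 (8-bit unsigned)

212


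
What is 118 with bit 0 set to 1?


118 | (1 << 0) = 118 | 1 = 119

119


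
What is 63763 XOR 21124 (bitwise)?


0b1111100100010011 ^ 0b101001010000100 = 0b1010101110010111 = 43927

43927


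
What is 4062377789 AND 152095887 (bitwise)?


0b11110010001000101111011100111101 & 0b1001000100001100110010001111 = 0b1100010000001101 = 50189

50189


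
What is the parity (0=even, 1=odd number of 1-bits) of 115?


0b1110011 has 5 ones => parity 1

1


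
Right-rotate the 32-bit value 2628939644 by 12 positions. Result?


Rotate 0b10011100101100100110111101111100 right by 12 (32-bit) = 0b11110111110010011100101100100110 = 4157197094

4157197094


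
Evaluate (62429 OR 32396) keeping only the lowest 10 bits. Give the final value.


Step 1: 62429 | 32396 = 65501
Step 2: 65501 & 1023 = 989

989


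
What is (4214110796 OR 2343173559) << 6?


Step 1: 4214110796 | 2343173559 = 4222615551
Step 2: 4222615551 << 6 = 270247395264

270247395264


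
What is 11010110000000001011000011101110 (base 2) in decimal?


11010110000000001011000011101110 in decimal = 3590369518

3590369518


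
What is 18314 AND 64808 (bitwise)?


0b100011110001010 & 0b1111110100101000 = 0b100010100001000 = 17672

17672


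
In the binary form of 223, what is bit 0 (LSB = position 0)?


0b11011111, position 0 = 1

1


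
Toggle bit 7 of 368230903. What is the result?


368230903 ^ (1 << 7) = 368230903 ^ 128 = 368230775

368230775


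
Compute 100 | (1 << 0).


100 | (1 << 0) = 100 | 1 = 101

101


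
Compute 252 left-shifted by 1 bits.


0b11111100 << 1 = 0b111111000 = 504

504


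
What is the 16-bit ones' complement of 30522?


30522 ^ 65535 = 35013

35013


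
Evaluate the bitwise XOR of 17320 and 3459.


0b100001110101000 ^ 0b110110000011 = 0b100111000101011 = 20011

20011


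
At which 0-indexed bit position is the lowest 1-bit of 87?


0b1010111. Lowest set bit at position 0

0


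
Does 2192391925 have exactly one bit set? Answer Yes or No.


0b10000010101011010011111011110101. Multiple bits set => No

No


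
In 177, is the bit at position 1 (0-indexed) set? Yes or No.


0b10110001, bit 1 = 0. No

No


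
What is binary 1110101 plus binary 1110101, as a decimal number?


1110101 + 1110101 = 11101010 = 234

234


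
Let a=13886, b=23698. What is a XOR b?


13886 ^ 23698 = 27308

27308
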